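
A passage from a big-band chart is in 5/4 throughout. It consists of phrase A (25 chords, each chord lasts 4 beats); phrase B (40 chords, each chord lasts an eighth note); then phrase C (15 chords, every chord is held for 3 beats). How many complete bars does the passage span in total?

A: 25 × 4 = 100 beats = 20 bars.
B: 40 × 0.5 = 20 beats = 4 bars.
C: 15 × 3 = 45 beats = 9 bars.
Total: 20 + 4 + 9 = 33 bars.

33 bars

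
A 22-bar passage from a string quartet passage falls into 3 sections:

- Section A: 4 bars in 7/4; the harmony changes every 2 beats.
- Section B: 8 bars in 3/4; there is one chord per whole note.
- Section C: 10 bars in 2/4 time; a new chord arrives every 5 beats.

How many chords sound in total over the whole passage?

A: 4 bars × 7 beats = 28 beats; 2 beats/chord → 14 chords.
B: 8 bars × 3 beats = 24 beats; 4 beats/chord → 6 chords.
C: 10 bars × 2 beats = 20 beats; 5 beats/chord → 4 chords.
Total: 14 + 6 + 4 = 24.

24 chords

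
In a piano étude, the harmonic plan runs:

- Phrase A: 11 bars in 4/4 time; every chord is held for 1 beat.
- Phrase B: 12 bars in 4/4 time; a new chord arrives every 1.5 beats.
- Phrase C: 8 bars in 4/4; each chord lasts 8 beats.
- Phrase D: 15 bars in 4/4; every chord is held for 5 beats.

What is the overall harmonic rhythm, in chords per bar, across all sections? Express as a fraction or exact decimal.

A: 11 × 4 = 44 beats ÷ 1 = 44 chords.
B: 12 × 4 = 48 beats ÷ 1.5 = 32 chords.
C: 8 × 4 = 32 beats ÷ 8 = 4 chords.
D: 15 × 4 = 60 beats ÷ 5 = 12 chords.
Overall: 92 chords over 46 bars → 92/46 = 2 chords per bar.

2 chords per bar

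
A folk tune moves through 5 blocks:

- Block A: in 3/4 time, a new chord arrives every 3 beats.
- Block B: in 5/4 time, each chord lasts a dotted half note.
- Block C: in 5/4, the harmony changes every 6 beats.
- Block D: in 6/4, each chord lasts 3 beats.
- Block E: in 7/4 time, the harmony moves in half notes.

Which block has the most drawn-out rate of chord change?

Block C

A: 3/3 = 1 chord/bar.
B: 5/3 = 5/3 chords/bar.
C: 5/6 = 5/6 chords/bar.
D: 6/3 = 2 chords/bar.
E: 7/2 = 3.5 chords/bar.
Slowest is C at 5/6 chords/bar.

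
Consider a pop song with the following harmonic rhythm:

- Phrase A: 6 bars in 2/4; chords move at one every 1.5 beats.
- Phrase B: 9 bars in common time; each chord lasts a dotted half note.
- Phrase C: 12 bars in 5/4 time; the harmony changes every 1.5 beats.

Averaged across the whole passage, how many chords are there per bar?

A: 6 bars of 2 beats is 12 beats; at 1.5 beats each that's 8 chords.
B: 9 bars of 4 beats is 36 beats; at 3 beats each that's 12 chords.
C: 12 bars of 5 beats is 60 beats; at 1.5 beats each that's 40 chords.
Overall: 60 chords over 27 bars → 60/27 = 20/9 chords per bar.

20/9 chords per bar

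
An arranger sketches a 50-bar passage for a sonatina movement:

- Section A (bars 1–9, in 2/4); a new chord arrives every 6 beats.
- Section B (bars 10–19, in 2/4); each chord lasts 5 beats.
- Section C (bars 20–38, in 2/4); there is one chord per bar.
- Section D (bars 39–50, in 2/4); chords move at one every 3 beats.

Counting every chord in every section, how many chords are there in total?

34 chords

A: 9·2 = 18 beats, 18/6 = 3 chords.
B: 10·2 = 20 beats, 20/5 = 4 chords.
C: 19·2 = 38 beats, 38/2 = 19 chords.
D: 12·2 = 24 beats, 24/3 = 8 chords.
Total: 3 + 4 + 19 + 8 = 34.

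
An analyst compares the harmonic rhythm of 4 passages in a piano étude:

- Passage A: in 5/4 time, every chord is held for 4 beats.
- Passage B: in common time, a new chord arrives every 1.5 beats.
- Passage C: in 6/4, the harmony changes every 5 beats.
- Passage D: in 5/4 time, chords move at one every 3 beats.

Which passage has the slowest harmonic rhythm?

Passage C

A: 5 beats/bar ÷ 4 beats/chord = 1.25 chords/bar.
B: 4 beats/bar ÷ 1.5 beats/chord = 8/3 chords/bar.
C: 6 beats/bar ÷ 5 beats/chord = 1.2 chords/bar.
D: 5 beats/bar ÷ 3 beats/chord = 5/3 chords/bar.
Slowest is C at 1.2 chords/bar.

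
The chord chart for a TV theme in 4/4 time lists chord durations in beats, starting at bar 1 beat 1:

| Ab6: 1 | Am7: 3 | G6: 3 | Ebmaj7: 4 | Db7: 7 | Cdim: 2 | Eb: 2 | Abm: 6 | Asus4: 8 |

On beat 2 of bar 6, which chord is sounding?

Beat 2 of bar 6 is beat (6−1)×4 + 2 = 22 overall.
Running totals: Ab6 ends at 1, Am7 ends at 4, G6 ends at 7, Ebmaj7 ends at 11, Db7 ends at 18, Cdim ends at 20, Eb ends at 22.
Beat 22 falls within Eb.

Eb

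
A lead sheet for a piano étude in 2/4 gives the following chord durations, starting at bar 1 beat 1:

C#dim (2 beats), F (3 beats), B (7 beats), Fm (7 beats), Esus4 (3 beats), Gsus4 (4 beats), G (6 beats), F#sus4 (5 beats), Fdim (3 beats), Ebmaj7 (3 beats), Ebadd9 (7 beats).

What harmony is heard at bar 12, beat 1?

Gsus4

Beat 1 of bar 12 is beat (12−1)×2 + 1 = 23 overall.
Running totals: C#dim ends at 2, F ends at 5, B ends at 12, Fm ends at 19, Esus4 ends at 22, Gsus4 ends at 26.
Beat 23 falls within Gsus4.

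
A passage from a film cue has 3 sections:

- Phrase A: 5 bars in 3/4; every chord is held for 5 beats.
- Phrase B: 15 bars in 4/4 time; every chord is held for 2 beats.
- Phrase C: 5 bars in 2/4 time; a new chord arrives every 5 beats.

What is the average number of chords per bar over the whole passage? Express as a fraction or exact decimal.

A: 5 × 3 = 15 beats ÷ 5 = 3 chords.
B: 15 × 4 = 60 beats ÷ 2 = 30 chords.
C: 5 × 2 = 10 beats ÷ 5 = 2 chords.
Overall: 35 chords over 25 bars → 35/25 = 1.4 chords per bar.

1.4 chords per bar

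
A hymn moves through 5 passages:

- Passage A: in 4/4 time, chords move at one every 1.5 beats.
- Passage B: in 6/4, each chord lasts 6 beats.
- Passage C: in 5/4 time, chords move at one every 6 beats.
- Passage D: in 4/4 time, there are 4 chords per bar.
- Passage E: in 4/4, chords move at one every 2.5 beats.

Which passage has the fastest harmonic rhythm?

A: each chord is 1.5 beats in 4/4, so 8/3 per bar.
B: each chord is 6 beats in 6/4, so 1 per bar.
C: each chord is 6 beats in 5/4, so 5/6 per bar.
D: each chord is 1 beat in 4/4, so 4 per bar.
E: each chord is 2.5 beats in 4/4, so 1.6 per bar.
Fastest is D at 4 chords/bar.

Passage D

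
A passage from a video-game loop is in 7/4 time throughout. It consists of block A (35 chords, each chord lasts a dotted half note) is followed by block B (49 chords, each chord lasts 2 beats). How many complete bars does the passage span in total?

A: 35 × 3 = 105 beats = 15 bars.
B: 49 × 2 = 98 beats = 14 bars.
Total: 15 + 14 = 29 bars.

29 bars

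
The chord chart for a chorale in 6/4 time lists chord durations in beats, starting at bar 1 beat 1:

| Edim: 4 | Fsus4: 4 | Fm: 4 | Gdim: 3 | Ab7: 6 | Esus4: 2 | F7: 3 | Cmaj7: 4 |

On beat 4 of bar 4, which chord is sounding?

Esus4

Beat 4 of bar 4 is beat (4−1)×6 + 4 = 22 overall.
Running totals: Edim ends at 4, Fsus4 ends at 8, Fm ends at 12, Gdim ends at 15, Ab7 ends at 21, Esus4 ends at 23.
Beat 22 falls within Esus4.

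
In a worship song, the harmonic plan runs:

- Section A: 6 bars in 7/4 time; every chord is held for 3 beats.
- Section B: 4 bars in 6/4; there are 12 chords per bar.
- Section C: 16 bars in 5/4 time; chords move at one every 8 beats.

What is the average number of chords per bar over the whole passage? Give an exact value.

36/13 chords per bar

A: 6 bars of 7 beats is 42 beats; at 3 beats each that's 14 chords.
B: 4 bars of 6 beats is 24 beats; at 0.5 beats each that's 48 chords.
C: 16 bars of 5 beats is 80 beats; at 8 beats each that's 10 chords.
Overall: 72 chords over 26 bars → 72/26 = 36/13 chords per bar.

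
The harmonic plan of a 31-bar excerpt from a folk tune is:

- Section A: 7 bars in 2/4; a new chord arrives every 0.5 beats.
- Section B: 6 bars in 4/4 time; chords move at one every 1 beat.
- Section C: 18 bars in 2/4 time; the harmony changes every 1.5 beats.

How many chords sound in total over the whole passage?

76 chords

A: 7·2 = 14 beats, 14/0.5 = 28 chords.
B: 6·4 = 24 beats, 24/1 = 24 chords.
C: 18·2 = 36 beats, 36/1.5 = 24 chords.
Total: 28 + 24 + 24 = 76.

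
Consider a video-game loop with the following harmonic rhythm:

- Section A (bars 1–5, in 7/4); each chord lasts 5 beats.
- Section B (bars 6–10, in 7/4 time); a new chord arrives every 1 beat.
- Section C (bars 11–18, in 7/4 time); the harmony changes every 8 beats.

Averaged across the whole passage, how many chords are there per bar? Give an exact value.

49/18 chords per bar

A: 5 bars of 7 beats is 35 beats; at 5 beats each that's 7 chords.
B: 5 bars of 7 beats is 35 beats; at 1 beat each that's 35 chords.
C: 8 bars of 7 beats is 56 beats; at 8 beats each that's 7 chords.
Overall: 49 chords over 18 bars → 49/18 = 49/18 chords per bar.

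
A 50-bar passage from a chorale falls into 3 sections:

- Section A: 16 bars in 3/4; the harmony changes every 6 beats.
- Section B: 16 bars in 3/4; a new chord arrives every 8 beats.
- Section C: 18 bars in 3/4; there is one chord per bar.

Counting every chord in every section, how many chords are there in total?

32 chords

A: 16·3 = 48 beats, 48/6 = 8 chords.
B: 16·3 = 48 beats, 48/8 = 6 chords.
C: 18·3 = 54 beats, 54/3 = 18 chords.
Total: 8 + 6 + 18 = 32.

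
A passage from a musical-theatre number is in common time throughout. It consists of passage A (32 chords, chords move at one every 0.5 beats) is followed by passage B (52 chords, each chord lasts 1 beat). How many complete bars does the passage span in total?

17 bars

A: 32 × 0.5 = 16 beats = 4 bars.
B: 52 × 1 = 52 beats = 13 bars.
Total: 4 + 13 = 17 bars.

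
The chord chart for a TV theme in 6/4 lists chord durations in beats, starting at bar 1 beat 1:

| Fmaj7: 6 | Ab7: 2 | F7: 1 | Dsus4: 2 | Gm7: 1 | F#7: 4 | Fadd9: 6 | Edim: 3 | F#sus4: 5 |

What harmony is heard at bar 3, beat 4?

Beat 4 of bar 3 is beat (3−1)×6 + 4 = 16 overall.
Running totals: Fmaj7 ends at 6, Ab7 ends at 8, F7 ends at 9, Dsus4 ends at 11, Gm7 ends at 12, F#7 ends at 16.
Beat 16 falls within F#7.

F#7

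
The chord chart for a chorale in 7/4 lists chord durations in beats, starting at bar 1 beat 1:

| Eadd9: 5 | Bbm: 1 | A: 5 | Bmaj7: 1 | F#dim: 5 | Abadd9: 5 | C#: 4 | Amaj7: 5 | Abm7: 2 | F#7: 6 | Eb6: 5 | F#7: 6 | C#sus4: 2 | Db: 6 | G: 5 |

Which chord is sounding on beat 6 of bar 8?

Db

Beat 6 of bar 8 is beat (8−1)×7 + 6 = 55 overall.
Running totals: Eadd9 ends at 5, Bbm ends at 6, A ends at 11, Bmaj7 ends at 12, F#dim ends at 17, Abadd9 ends at 22, C# ends at 26, Amaj7 ends at 31, Abm7 ends at 33, F#7 ends at 39, Eb6 ends at 44, F#7 ends at 50, C#sus4 ends at 52, Db ends at 58.
Beat 55 falls within Db.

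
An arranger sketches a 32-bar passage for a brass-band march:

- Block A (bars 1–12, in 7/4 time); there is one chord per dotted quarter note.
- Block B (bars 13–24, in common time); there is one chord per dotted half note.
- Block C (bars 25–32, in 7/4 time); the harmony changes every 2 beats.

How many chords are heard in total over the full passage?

A has 84 beats and chords last 1.5 each, so 56 chords.
B has 48 beats and chords last 3 each, so 16 chords.
C has 56 beats and chords last 2 each, so 28 chords.
Total: 56 + 16 + 28 = 100.

100 chords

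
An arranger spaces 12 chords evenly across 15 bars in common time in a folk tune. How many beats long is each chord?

15 bars × 4 beats/bar = 60 beats total.
60 beats ÷ 12 chords = 5 beats per chord.

5 beats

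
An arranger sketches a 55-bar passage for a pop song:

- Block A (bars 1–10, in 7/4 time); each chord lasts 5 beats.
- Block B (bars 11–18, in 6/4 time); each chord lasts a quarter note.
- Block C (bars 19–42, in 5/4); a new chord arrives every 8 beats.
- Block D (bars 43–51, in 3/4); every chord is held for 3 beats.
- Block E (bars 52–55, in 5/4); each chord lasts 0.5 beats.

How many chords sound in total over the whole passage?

126 chords

A: 10·7 = 70 beats, 70/5 = 14 chords.
B: 8·6 = 48 beats, 48/1 = 48 chords.
C: 24·5 = 120 beats, 120/8 = 15 chords.
D: 9·3 = 27 beats, 27/3 = 9 chords.
E: 4·5 = 20 beats, 20/0.5 = 40 chords.
Total: 14 + 48 + 15 + 9 + 40 = 126.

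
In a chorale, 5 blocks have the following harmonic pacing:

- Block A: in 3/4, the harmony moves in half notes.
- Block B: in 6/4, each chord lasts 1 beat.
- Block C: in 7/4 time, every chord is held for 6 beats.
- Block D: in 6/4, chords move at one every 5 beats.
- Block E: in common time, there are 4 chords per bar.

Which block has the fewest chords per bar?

A: each chord is 2 beats in 3/4, so 1.5 per bar.
B: each chord is 1 beat in 6/4, so 6 per bar.
C: each chord is 6 beats in 7/4, so 7/6 per bar.
D: each chord is 5 beats in 6/4, so 1.2 per bar.
E: each chord is 1 beat in 4/4, so 4 per bar.
Slowest is C at 7/6 chords/bar.

Block C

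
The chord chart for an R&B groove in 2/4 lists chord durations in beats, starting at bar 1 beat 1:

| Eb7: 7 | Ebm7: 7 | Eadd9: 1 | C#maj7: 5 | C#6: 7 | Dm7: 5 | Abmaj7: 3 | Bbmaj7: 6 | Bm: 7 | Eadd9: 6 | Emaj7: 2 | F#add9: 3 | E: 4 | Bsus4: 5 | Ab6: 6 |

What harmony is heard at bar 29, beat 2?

Beat 2 of bar 29 is beat (29−1)×2 + 2 = 58 overall.
Running totals: Eb7 ends at 7, Ebm7 ends at 14, Eadd9 ends at 15, C#maj7 ends at 20, C#6 ends at 27, Dm7 ends at 32, Abmaj7 ends at 35, Bbmaj7 ends at 41, Bm ends at 48, Eadd9 ends at 54, Emaj7 ends at 56, F#add9 ends at 59.
Beat 58 falls within F#add9.

F#add9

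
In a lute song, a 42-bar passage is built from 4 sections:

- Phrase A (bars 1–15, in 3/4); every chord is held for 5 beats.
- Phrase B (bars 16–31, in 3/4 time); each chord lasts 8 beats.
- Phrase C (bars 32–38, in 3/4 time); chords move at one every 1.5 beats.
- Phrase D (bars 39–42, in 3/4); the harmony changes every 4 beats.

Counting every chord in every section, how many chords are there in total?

32 chords

A has 45 beats and chords last 5 each, so 9 chords.
B has 48 beats and chords last 8 each, so 6 chords.
C has 21 beats and chords last 1.5 each, so 14 chords.
D has 12 beats and chords last 4 each, so 3 chords.
Total: 9 + 6 + 14 + 3 = 32.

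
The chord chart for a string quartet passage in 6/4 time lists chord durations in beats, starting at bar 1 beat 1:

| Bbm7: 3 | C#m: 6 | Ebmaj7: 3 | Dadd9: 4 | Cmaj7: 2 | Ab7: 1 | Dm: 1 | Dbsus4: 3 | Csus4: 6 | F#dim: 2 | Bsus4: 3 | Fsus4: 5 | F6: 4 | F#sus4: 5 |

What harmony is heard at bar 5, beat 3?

Beat 3 of bar 5 is beat (5−1)×6 + 3 = 27 overall.
Running totals: Bbm7 ends at 3, C#m ends at 9, Ebmaj7 ends at 12, Dadd9 ends at 16, Cmaj7 ends at 18, Ab7 ends at 19, Dm ends at 20, Dbsus4 ends at 23, Csus4 ends at 29.
Beat 27 falls within Csus4.

Csus4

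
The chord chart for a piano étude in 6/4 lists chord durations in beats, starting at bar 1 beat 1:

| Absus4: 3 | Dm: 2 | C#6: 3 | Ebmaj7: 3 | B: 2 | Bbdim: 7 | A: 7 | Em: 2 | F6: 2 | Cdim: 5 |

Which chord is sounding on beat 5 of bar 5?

Beat 5 of bar 5 is beat (5−1)×6 + 5 = 29 overall.
Running totals: Absus4 ends at 3, Dm ends at 5, C#6 ends at 8, Ebmaj7 ends at 11, B ends at 13, Bbdim ends at 20, A ends at 27, Em ends at 29.
Beat 29 falls within Em.

Em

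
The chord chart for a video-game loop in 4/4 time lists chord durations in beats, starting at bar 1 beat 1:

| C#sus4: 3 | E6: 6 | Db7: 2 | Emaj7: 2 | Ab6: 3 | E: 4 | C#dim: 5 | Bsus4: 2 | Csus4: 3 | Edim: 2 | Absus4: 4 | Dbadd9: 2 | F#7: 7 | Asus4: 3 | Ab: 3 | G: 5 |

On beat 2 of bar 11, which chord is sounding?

F#7

Beat 2 of bar 11 is beat (11−1)×4 + 2 = 42 overall.
Running totals: C#sus4 ends at 3, E6 ends at 9, Db7 ends at 11, Emaj7 ends at 13, Ab6 ends at 16, E ends at 20, C#dim ends at 25, Bsus4 ends at 27, Csus4 ends at 30, Edim ends at 32, Absus4 ends at 36, Dbadd9 ends at 38, F#7 ends at 45.
Beat 42 falls within F#7.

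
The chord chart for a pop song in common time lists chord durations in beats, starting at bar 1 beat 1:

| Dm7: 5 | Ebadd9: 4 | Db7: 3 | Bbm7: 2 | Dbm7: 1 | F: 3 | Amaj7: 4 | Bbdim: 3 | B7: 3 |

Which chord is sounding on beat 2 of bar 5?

F

Beat 2 of bar 5 is beat (5−1)×4 + 2 = 18 overall.
Running totals: Dm7 ends at 5, Ebadd9 ends at 9, Db7 ends at 12, Bbm7 ends at 14, Dbm7 ends at 15, F ends at 18.
Beat 18 falls within F.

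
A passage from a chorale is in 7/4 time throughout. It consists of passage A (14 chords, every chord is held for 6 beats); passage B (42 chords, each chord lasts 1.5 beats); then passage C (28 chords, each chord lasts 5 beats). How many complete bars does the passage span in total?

A: 14 × 6 = 84 beats = 12 bars.
B: 42 × 1.5 = 63 beats = 9 bars.
C: 28 × 5 = 140 beats = 20 bars.
Total: 12 + 9 + 20 = 41 bars.

41 bars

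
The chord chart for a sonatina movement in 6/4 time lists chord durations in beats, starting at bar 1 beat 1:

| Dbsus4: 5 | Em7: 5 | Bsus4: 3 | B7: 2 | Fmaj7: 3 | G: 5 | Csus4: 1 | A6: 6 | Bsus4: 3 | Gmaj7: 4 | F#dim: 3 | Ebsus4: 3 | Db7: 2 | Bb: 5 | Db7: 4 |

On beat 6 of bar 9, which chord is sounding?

Beat 6 of bar 9 is beat (9−1)×6 + 6 = 54 overall.
Running totals: Dbsus4 ends at 5, Em7 ends at 10, Bsus4 ends at 13, B7 ends at 15, Fmaj7 ends at 18, G ends at 23, Csus4 ends at 24, A6 ends at 30, Bsus4 ends at 33, Gmaj7 ends at 37, F#dim ends at 40, Ebsus4 ends at 43, Db7 ends at 45, Bb ends at 50, Db7 ends at 54.
Beat 54 falls within Db7.

Db7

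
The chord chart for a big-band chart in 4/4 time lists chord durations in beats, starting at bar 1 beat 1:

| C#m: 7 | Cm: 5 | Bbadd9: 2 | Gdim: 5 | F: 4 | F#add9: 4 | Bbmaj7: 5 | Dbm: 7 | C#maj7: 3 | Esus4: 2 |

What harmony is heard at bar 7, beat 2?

F#add9

Beat 2 of bar 7 is beat (7−1)×4 + 2 = 26 overall.
Running totals: C#m ends at 7, Cm ends at 12, Bbadd9 ends at 14, Gdim ends at 19, F ends at 23, F#add9 ends at 27.
Beat 26 falls within F#add9.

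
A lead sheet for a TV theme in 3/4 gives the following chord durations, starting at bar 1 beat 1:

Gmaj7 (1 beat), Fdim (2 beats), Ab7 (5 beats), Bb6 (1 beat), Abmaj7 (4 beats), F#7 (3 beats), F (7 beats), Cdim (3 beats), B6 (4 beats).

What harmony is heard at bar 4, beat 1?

Beat 1 of bar 4 is beat (4−1)×3 + 1 = 10 overall.
Running totals: Gmaj7 ends at 1, Fdim ends at 3, Ab7 ends at 8, Bb6 ends at 9, Abmaj7 ends at 13.
Beat 10 falls within Abmaj7.

Abmaj7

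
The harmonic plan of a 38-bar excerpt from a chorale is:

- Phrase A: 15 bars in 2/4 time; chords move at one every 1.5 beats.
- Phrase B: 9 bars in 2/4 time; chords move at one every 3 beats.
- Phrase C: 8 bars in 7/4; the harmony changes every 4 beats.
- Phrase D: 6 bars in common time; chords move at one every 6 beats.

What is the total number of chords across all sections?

44 chords

A: 15 bars × 2 beats = 30 beats; 1.5 beats/chord → 20 chords.
B: 9 bars × 2 beats = 18 beats; 3 beats/chord → 6 chords.
C: 8 bars × 7 beats = 56 beats; 4 beats/chord → 14 chords.
D: 6 bars × 4 beats = 24 beats; 6 beats/chord → 4 chords.
Total: 20 + 6 + 14 + 4 = 44.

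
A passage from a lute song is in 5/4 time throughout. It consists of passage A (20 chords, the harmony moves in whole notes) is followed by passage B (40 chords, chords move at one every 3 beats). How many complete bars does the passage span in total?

A: 20 × 4 = 80 beats = 16 bars.
B: 40 × 3 = 120 beats = 24 bars.
Total: 16 + 24 = 40 bars.

40 bars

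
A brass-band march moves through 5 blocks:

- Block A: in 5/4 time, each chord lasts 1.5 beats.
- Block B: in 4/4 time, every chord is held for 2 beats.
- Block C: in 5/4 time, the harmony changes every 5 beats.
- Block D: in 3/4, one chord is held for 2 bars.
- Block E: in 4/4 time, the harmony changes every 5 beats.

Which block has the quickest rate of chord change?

Block A

A: 5/1.5 = 10/3 chords/bar.
B: 4/2 = 2 chords/bar.
C: 5/5 = 1 chord/bar.
D: 3/6 = 0.5 chords/bar.
E: 4/5 = 0.8 chords/bar.
Fastest is A at 10/3 chords/bar.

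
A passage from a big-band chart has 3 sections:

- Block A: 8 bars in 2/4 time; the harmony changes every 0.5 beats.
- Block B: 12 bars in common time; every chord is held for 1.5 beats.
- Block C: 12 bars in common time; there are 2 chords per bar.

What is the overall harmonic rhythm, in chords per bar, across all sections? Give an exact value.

2.75 chords per bar

A: 8 bars of 2 beats is 16 beats; at 0.5 beats each that's 32 chords.
B: 12 bars of 4 beats is 48 beats; at 1.5 beats each that's 32 chords.
C: 12 bars of 4 beats is 48 beats; at 2 beats each that's 24 chords.
Overall: 88 chords over 32 bars → 88/32 = 2.75 chords per bar.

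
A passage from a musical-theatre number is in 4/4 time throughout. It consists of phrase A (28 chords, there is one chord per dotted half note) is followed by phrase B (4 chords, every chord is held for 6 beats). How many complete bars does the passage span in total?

A: 28 × 3 = 84 beats = 21 bars.
B: 4 × 6 = 24 beats = 6 bars.
Total: 21 + 6 = 27 bars.

27 bars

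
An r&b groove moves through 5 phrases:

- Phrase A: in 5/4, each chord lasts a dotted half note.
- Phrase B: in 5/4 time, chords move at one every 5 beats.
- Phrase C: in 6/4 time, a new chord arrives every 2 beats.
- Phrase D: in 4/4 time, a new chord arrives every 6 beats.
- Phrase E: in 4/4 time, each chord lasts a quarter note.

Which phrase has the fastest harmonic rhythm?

A: 5/3 = 5/3 chords/bar.
B: 5/5 = 1 chord/bar.
C: 6/2 = 3 chords/bar.
D: 4/6 = 2/3 chords/bar.
E: 4/1 = 4 chords/bar.
Fastest is E at 4 chords/bar.

Phrase E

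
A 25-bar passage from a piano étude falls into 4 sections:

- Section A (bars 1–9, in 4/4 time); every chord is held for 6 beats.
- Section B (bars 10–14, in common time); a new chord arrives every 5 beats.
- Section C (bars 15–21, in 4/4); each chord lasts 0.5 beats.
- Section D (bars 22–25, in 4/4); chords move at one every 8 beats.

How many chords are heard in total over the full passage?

68 chords

A has 36 beats and chords last 6 each, so 6 chords.
B has 20 beats and chords last 5 each, so 4 chords.
C has 28 beats and chords last 0.5 each, so 56 chords.
D has 16 beats and chords last 8 each, so 2 chords.
Total: 6 + 4 + 56 + 2 = 68.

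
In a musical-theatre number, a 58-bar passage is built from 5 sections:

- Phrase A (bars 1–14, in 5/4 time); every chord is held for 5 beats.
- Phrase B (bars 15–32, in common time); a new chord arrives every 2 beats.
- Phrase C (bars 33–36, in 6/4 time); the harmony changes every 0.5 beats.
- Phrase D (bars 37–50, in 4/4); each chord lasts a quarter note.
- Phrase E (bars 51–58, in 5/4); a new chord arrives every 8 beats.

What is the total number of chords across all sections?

A has 70 beats and chords last 5 each, so 14 chords.
B has 72 beats and chords last 2 each, so 36 chords.
C has 24 beats and chords last 0.5 each, so 48 chords.
D has 56 beats and chords last 1 each, so 56 chords.
E has 40 beats and chords last 8 each, so 5 chords.
Total: 14 + 36 + 48 + 56 + 5 = 159.

159 chords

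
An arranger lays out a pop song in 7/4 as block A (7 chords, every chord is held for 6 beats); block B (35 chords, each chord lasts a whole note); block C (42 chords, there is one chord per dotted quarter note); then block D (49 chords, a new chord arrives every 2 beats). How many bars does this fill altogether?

49 bars

A: 7 × 6 = 42 beats = 6 bars.
B: 35 × 4 = 140 beats = 20 bars.
C: 42 × 1.5 = 63 beats = 9 bars.
D: 49 × 2 = 98 beats = 14 bars.
Total: 6 + 20 + 9 + 14 = 49 bars.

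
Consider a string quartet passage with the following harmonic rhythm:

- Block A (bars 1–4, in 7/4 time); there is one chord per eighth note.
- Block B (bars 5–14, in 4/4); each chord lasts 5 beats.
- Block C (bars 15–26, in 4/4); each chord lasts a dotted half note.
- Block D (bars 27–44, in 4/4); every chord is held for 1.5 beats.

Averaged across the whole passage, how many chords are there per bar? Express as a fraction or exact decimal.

32/11 chords per bar

A: 4 × 7 = 28 beats ÷ 0.5 = 56 chords.
B: 10 × 4 = 40 beats ÷ 5 = 8 chords.
C: 12 × 4 = 48 beats ÷ 3 = 16 chords.
D: 18 × 4 = 72 beats ÷ 1.5 = 48 chords.
Overall: 128 chords over 44 bars → 128/44 = 32/11 chords per bar.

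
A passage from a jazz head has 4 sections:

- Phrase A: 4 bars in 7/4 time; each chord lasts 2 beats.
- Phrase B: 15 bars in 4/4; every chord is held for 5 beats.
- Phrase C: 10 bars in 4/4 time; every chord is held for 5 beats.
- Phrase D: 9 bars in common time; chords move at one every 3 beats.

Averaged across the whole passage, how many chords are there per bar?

A: 4 bars of 7 beats is 28 beats; at 2 beats each that's 14 chords.
B: 15 bars of 4 beats is 60 beats; at 5 beats each that's 12 chords.
C: 10 bars of 4 beats is 40 beats; at 5 beats each that's 8 chords.
D: 9 bars of 4 beats is 36 beats; at 3 beats each that's 12 chords.
Overall: 46 chords over 38 bars → 46/38 = 23/19 chords per bar.

23/19 chords per bar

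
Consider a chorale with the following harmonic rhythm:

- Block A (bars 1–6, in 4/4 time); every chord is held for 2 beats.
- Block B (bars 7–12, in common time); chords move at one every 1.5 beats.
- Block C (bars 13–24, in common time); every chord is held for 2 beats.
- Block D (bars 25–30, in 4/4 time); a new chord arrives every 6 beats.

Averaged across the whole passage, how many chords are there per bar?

A: 6 × 4 = 24 beats ÷ 2 = 12 chords.
B: 6 × 4 = 24 beats ÷ 1.5 = 16 chords.
C: 12 × 4 = 48 beats ÷ 2 = 24 chords.
D: 6 × 4 = 24 beats ÷ 6 = 4 chords.
Overall: 56 chords over 30 bars → 56/30 = 28/15 chords per bar.

28/15 chords per bar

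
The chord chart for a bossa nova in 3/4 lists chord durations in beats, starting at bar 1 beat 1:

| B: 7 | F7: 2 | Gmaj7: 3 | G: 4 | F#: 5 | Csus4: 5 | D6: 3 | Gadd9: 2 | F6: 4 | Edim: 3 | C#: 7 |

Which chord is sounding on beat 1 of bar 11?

Beat 1 of bar 11 is beat (11−1)×3 + 1 = 31 overall.
Running totals: B ends at 7, F7 ends at 9, Gmaj7 ends at 12, G ends at 16, F# ends at 21, Csus4 ends at 26, D6 ends at 29, Gadd9 ends at 31.
Beat 31 falls within Gadd9.

Gadd9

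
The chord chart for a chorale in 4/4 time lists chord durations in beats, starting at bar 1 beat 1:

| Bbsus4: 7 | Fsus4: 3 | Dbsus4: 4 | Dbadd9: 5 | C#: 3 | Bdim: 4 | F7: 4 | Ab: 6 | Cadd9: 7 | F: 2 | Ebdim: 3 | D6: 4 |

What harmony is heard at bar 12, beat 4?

Ebdim

Beat 4 of bar 12 is beat (12−1)×4 + 4 = 48 overall.
Running totals: Bbsus4 ends at 7, Fsus4 ends at 10, Dbsus4 ends at 14, Dbadd9 ends at 19, C# ends at 22, Bdim ends at 26, F7 ends at 30, Ab ends at 36, Cadd9 ends at 43, F ends at 45, Ebdim ends at 48.
Beat 48 falls within Ebdim.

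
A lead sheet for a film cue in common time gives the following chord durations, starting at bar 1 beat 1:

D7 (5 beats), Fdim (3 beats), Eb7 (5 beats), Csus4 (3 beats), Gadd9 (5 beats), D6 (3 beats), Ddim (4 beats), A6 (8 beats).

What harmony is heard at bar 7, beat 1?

Beat 1 of bar 7 is beat (7−1)×4 + 1 = 25 overall.
Running totals: D7 ends at 5, Fdim ends at 8, Eb7 ends at 13, Csus4 ends at 16, Gadd9 ends at 21, D6 ends at 24, Ddim ends at 28.
Beat 25 falls within Ddim.

Ddim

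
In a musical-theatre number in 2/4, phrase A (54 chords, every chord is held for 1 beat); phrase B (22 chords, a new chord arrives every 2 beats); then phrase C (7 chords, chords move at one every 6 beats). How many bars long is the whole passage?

A: 54 × 1 = 54 beats = 27 bars.
B: 22 × 2 = 44 beats = 22 bars.
C: 7 × 6 = 42 beats = 21 bars.
Total: 27 + 22 + 21 = 70 bars.

70 bars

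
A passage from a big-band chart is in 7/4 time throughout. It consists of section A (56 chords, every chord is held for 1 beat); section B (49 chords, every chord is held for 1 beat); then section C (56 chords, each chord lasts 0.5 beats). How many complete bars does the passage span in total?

19 bars

A: 56 × 1 = 56 beats = 8 bars.
B: 49 × 1 = 49 beats = 7 bars.
C: 56 × 0.5 = 28 beats = 4 bars.
Total: 8 + 7 + 4 = 19 bars.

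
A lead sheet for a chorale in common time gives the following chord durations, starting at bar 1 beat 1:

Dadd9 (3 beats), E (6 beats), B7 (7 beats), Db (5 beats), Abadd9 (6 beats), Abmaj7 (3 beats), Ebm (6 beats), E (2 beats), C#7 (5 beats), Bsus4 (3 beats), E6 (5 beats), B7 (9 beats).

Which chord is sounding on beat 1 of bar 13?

Beat 1 of bar 13 is beat (13−1)×4 + 1 = 49 overall.
Running totals: Dadd9 ends at 3, E ends at 9, B7 ends at 16, Db ends at 21, Abadd9 ends at 27, Abmaj7 ends at 30, Ebm ends at 36, E ends at 38, C#7 ends at 43, Bsus4 ends at 46, E6 ends at 51.
Beat 49 falls within E6.

E6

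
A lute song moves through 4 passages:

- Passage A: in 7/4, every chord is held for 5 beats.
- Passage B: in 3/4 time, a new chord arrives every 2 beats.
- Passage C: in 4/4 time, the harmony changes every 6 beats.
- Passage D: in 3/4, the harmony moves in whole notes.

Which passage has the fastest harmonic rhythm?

Passage B

A: each chord is 5 beats in 7/4, so 1.4 per bar.
B: each chord is 2 beats in 3/4, so 1.5 per bar.
C: each chord is 6 beats in 4/4, so 2/3 per bar.
D: each chord is 4 beats in 3/4, so 0.75 per bar.
Fastest is B at 1.5 chords/bar.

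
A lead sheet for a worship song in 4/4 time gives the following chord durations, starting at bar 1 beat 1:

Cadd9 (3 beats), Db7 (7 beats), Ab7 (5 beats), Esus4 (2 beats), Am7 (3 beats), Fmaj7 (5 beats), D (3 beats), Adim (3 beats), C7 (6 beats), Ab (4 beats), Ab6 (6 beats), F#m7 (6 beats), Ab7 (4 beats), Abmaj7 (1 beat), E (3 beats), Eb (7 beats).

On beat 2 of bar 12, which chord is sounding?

Beat 2 of bar 12 is beat (12−1)×4 + 2 = 46 overall.
Running totals: Cadd9 ends at 3, Db7 ends at 10, Ab7 ends at 15, Esus4 ends at 17, Am7 ends at 20, Fmaj7 ends at 25, D ends at 28, Adim ends at 31, C7 ends at 37, Ab ends at 41, Ab6 ends at 47.
Beat 46 falls within Ab6.

Ab6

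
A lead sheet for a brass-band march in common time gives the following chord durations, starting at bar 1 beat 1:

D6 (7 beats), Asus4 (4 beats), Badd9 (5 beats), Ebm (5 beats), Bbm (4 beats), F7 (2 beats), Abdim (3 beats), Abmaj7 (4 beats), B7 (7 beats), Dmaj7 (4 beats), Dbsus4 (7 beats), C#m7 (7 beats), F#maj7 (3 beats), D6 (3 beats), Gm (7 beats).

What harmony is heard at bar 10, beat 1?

Beat 1 of bar 10 is beat (10−1)×4 + 1 = 37 overall.
Running totals: D6 ends at 7, Asus4 ends at 11, Badd9 ends at 16, Ebm ends at 21, Bbm ends at 25, F7 ends at 27, Abdim ends at 30, Abmaj7 ends at 34, B7 ends at 41.
Beat 37 falls within B7.

B7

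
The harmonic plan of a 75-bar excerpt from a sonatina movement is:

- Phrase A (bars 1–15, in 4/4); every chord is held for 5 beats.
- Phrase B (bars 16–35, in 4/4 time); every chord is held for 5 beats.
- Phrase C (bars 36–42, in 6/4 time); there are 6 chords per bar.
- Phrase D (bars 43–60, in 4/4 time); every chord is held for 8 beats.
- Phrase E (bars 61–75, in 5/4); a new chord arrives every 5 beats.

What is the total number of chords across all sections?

94 chords

A: 15·4 = 60 beats, 60/5 = 12 chords.
B: 20·4 = 80 beats, 80/5 = 16 chords.
C: 7·6 = 42 beats, 42/1 = 42 chords.
D: 18·4 = 72 beats, 72/8 = 9 chords.
E: 15·5 = 75 beats, 75/5 = 15 chords.
Total: 12 + 16 + 42 + 9 + 15 = 94.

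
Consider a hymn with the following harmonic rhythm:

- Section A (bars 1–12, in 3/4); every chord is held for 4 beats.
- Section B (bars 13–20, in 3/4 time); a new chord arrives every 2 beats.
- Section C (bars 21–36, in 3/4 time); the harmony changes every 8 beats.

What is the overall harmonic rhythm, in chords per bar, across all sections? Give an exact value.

A: 12 × 3 = 36 beats ÷ 4 = 9 chords.
B: 8 × 3 = 24 beats ÷ 2 = 12 chords.
C: 16 × 3 = 48 beats ÷ 8 = 6 chords.
Overall: 27 chords over 36 bars → 27/36 = 0.75 chords per bar.

0.75 chords per bar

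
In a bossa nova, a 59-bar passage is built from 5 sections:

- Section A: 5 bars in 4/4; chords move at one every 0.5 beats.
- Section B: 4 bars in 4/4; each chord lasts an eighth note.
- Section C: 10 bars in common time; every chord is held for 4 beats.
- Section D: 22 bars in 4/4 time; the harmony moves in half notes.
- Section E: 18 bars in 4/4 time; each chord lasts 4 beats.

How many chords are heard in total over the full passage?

144 chords

A has 20 beats and chords last 0.5 each, so 40 chords.
B has 16 beats and chords last 0.5 each, so 32 chords.
C has 40 beats and chords last 4 each, so 10 chords.
D has 88 beats and chords last 2 each, so 44 chords.
E has 72 beats and chords last 4 each, so 18 chords.
Total: 40 + 32 + 10 + 44 + 18 = 144.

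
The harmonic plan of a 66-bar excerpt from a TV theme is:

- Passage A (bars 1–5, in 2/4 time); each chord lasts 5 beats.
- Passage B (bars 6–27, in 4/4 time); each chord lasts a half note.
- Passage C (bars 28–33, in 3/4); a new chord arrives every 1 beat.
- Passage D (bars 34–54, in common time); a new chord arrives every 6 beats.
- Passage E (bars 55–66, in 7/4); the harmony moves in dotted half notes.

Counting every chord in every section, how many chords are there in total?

106 chords

A has 10 beats and chords last 5 each, so 2 chords.
B has 88 beats and chords last 2 each, so 44 chords.
C has 18 beats and chords last 1 each, so 18 chords.
D has 84 beats and chords last 6 each, so 14 chords.
E has 84 beats and chords last 3 each, so 28 chords.
Total: 2 + 44 + 18 + 14 + 28 = 106.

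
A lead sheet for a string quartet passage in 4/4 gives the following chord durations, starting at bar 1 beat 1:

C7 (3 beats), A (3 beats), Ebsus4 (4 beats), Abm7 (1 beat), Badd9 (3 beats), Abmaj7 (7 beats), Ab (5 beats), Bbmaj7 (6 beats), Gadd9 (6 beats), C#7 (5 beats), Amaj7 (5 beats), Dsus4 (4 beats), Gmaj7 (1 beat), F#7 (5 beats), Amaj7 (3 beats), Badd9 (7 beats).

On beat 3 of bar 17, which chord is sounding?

Badd9

Beat 3 of bar 17 is beat (17−1)×4 + 3 = 67 overall.
Running totals: C7 ends at 3, A ends at 6, Ebsus4 ends at 10, Abm7 ends at 11, Badd9 ends at 14, Abmaj7 ends at 21, Ab ends at 26, Bbmaj7 ends at 32, Gadd9 ends at 38, C#7 ends at 43, Amaj7 ends at 48, Dsus4 ends at 52, Gmaj7 ends at 53, F#7 ends at 58, Amaj7 ends at 61, Badd9 ends at 68.
Beat 67 falls within Badd9.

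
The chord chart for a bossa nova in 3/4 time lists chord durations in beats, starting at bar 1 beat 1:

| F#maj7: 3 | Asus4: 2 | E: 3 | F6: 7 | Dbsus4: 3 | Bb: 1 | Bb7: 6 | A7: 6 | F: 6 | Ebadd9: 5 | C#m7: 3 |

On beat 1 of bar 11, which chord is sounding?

A7

Beat 1 of bar 11 is beat (11−1)×3 + 1 = 31 overall.
Running totals: F#maj7 ends at 3, Asus4 ends at 5, E ends at 8, F6 ends at 15, Dbsus4 ends at 18, Bb ends at 19, Bb7 ends at 25, A7 ends at 31.
Beat 31 falls within A7.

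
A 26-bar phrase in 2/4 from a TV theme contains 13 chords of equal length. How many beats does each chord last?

26 bars × 2 beats/bar = 52 beats total.
52 beats ÷ 13 chords = 4 beats per chord.
(That is a whole note.)

4 beats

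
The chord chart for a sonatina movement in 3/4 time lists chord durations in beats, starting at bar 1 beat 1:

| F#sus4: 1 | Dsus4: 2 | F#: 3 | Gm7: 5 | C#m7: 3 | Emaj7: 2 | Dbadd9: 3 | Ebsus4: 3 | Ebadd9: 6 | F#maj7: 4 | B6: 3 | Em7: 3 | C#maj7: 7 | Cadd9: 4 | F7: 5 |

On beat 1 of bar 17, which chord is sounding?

Cadd9

Beat 1 of bar 17 is beat (17−1)×3 + 1 = 49 overall.
Running totals: F#sus4 ends at 1, Dsus4 ends at 3, F# ends at 6, Gm7 ends at 11, C#m7 ends at 14, Emaj7 ends at 16, Dbadd9 ends at 19, Ebsus4 ends at 22, Ebadd9 ends at 28, F#maj7 ends at 32, B6 ends at 35, Em7 ends at 38, C#maj7 ends at 45, Cadd9 ends at 49.
Beat 49 falls within Cadd9.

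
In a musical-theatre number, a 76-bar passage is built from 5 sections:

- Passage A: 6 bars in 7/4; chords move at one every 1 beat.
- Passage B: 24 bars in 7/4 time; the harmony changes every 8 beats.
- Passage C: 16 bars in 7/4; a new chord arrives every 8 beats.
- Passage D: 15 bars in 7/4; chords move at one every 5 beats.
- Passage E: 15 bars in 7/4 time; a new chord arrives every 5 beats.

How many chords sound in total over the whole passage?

119 chords

A has 42 beats and chords last 1 each, so 42 chords.
B has 168 beats and chords last 8 each, so 21 chords.
C has 112 beats and chords last 8 each, so 14 chords.
D has 105 beats and chords last 5 each, so 21 chords.
E has 105 beats and chords last 5 each, so 21 chords.
Total: 42 + 21 + 14 + 21 + 21 = 119.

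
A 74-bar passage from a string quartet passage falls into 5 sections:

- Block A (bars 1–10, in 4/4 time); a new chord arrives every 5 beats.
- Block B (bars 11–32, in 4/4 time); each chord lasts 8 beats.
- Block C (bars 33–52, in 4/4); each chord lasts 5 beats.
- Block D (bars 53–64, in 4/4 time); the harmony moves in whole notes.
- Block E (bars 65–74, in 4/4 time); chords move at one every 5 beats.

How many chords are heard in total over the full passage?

A has 40 beats and chords last 5 each, so 8 chords.
B has 88 beats and chords last 8 each, so 11 chords.
C has 80 beats and chords last 5 each, so 16 chords.
D has 48 beats and chords last 4 each, so 12 chords.
E has 40 beats and chords last 5 each, so 8 chords.
Total: 8 + 11 + 16 + 12 + 8 = 55.

55 chords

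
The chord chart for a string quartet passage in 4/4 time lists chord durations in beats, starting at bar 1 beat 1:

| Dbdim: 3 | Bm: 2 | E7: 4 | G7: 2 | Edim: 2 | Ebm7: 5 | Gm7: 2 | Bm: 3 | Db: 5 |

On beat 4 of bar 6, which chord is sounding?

Beat 4 of bar 6 is beat (6−1)×4 + 4 = 24 overall.
Running totals: Dbdim ends at 3, Bm ends at 5, E7 ends at 9, G7 ends at 11, Edim ends at 13, Ebm7 ends at 18, Gm7 ends at 20, Bm ends at 23, Db ends at 28.
Beat 24 falls within Db.

Db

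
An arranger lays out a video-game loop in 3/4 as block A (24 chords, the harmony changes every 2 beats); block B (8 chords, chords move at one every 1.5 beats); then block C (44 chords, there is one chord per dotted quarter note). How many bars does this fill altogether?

42 bars

A: 24 × 2 = 48 beats = 16 bars.
B: 8 × 1.5 = 12 beats = 4 bars.
C: 44 × 1.5 = 66 beats = 22 bars.
Total: 16 + 4 + 22 = 42 bars.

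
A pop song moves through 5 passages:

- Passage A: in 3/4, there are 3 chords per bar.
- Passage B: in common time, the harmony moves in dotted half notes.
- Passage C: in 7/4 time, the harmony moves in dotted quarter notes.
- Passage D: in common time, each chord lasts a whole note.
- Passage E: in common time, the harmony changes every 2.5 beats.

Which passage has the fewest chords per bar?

Passage D

A: each chord is 1 beat in 3/4, so 3 per bar.
B: each chord is 3 beats in 4/4, so 4/3 per bar.
C: each chord is 1.5 beats in 7/4, so 14/3 per bar.
D: each chord is 4 beats in 4/4, so 1 per bar.
E: each chord is 2.5 beats in 4/4, so 1.6 per bar.
Slowest is D at 1 chords/bar.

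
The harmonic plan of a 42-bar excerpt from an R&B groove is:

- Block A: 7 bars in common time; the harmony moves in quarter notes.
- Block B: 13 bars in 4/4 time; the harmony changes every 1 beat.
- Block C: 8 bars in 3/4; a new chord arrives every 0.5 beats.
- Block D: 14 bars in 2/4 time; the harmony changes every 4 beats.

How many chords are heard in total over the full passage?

A: 7 bars × 4 beats = 28 beats; 1 beat/chord → 28 chords.
B: 13 bars × 4 beats = 52 beats; 1 beat/chord → 52 chords.
C: 8 bars × 3 beats = 24 beats; 0.5 beats/chord → 48 chords.
D: 14 bars × 2 beats = 28 beats; 4 beats/chord → 7 chords.
Total: 28 + 52 + 48 + 7 = 135.

135 chords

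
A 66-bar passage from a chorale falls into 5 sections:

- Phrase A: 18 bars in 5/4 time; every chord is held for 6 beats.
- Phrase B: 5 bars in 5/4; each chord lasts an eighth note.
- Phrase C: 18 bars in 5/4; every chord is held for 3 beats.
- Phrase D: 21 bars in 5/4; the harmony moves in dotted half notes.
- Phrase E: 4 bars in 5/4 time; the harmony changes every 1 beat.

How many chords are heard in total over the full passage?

A: 18·5 = 90 beats, 90/6 = 15 chords.
B: 5·5 = 25 beats, 25/0.5 = 50 chords.
C: 18·5 = 90 beats, 90/3 = 30 chords.
D: 21·5 = 105 beats, 105/3 = 35 chords.
E: 4·5 = 20 beats, 20/1 = 20 chords.
Total: 15 + 50 + 30 + 35 + 20 = 150.

150 chords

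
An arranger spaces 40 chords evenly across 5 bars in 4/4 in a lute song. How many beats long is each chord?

0.5 beats

5 bars × 4 beats/bar = 20 beats total.
20 beats ÷ 40 chords = 0.5 beats per chord.
(That is an eighth note.)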